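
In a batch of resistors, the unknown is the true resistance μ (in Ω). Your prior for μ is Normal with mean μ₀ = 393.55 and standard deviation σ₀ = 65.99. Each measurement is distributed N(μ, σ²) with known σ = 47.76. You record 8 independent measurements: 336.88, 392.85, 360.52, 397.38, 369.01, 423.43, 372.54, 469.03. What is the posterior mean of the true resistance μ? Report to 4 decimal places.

390.4106

For Normal data with known variance σ², a Normal(μ₀, σ₀²) prior on μ is conjugate. Posterior precision = 1/σ₀² + n/σ²; posterior mean is the precision-weighted average of μ₀ and x̄.
Σxᵢ = 336.88 + 392.85 + 360.52 + 397.38 + 369.01 + 423.43 + 372.54 + 469.03 = 3121.64, so n·x̄ = 3121.64.
σ₀² = 65.99² = 4354.6801, σ² = 47.76² = 2281.0176; σ² + n·σ₀² = 2281.0176 + 8·4354.6801 = 37118.4584.
Posterior mean = (μ₀/σ₀² + n·x̄/σ²)/(1/σ₀² + n/σ²) = (σ²·μ₀ + σ₀²·n·x̄)/(σ² + n·σ₀²) = (2281.0176·393.55 + 4354.6801·3121.64)/37118.4584 = 14491438.063844/37118.4584 = 390.4106.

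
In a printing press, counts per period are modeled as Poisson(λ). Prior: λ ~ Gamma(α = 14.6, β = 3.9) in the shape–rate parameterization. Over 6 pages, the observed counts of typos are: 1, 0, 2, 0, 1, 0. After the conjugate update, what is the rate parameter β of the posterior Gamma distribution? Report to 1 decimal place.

9.9

With a Gamma(shape α, rate β) prior, the Poisson likelihood is conjugate: the posterior is Gamma(α + ΣXᵢ, β + n).
Sum of counts S = 4 over n = 6 pages.
Posterior: Gamma(α+S, β+n) = Gamma(14.6+4, 3.9+6) = Gamma(18.6, 9.9).
Posterior β = 9.9.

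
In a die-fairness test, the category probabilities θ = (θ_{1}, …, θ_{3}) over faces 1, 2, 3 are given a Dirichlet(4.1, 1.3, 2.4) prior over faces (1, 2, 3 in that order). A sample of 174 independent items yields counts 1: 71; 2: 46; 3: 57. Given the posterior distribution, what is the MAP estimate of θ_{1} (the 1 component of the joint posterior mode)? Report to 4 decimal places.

The Dirichlet prior is conjugate to the Multinomial likelihood: each posterior αⱼ = prior αⱼ + observed count nⱼ.
Posterior concentration: (75.1, 47.3, 59.4), total = 181.8.
Joint mode component: (α_{1}−1)/(Σα−K) = 74.1/178.8 = 0.4144.

0.4144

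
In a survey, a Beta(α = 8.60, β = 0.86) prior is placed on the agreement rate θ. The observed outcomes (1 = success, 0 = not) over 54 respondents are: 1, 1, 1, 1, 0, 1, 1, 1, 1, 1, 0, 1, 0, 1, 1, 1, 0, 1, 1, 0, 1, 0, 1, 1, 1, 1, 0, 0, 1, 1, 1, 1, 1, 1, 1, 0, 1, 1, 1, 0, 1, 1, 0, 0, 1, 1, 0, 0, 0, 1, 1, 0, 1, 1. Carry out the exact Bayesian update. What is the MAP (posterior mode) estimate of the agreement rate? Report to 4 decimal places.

0.7419

The Beta prior is conjugate to a Binomial/Bernoulli likelihood; the update adds successes to α and failures to β.
Posterior: Beta(α+k, β+n−k) = Beta(8.60+38, 0.86+16) = Beta(46.60, 16.86).
Mode of Beta(a,b) for a,b>1 is (a−1)/(a+b−2) = 45.60/61.46 = 0.7419.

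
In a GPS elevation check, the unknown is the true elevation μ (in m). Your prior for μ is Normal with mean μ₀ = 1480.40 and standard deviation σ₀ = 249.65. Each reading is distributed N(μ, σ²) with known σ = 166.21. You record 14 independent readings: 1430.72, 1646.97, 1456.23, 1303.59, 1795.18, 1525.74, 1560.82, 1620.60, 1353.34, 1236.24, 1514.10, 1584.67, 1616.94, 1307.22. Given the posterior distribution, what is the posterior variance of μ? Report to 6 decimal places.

For Normal data with known variance σ², a Normal(μ₀, σ₀²) prior on μ is conjugate. Posterior precision = 1/σ₀² + n/σ²; posterior mean is the precision-weighted average of μ₀ and x̄.
σ₀² = 249.65² = 62325.1225, σ² = 166.21² = 27625.7641; σ² + n·σ₀² = 27625.7641 + 14·62325.1225 = 900177.4791.
Posterior precision = 1/σ₀² + n/σ² = 1/62325.1225 + 14/27625.7641 = (σ² + n·σ₀²)/(σ₀²σ²) = 900177.4791/(62325.1225·27625.7641); posterior variance σₙ² = σ₀²σ²/(σ² + n·σ₀²) = 62325.1225·27625.7641/900177.4791 = 1912.710739.

1912.710739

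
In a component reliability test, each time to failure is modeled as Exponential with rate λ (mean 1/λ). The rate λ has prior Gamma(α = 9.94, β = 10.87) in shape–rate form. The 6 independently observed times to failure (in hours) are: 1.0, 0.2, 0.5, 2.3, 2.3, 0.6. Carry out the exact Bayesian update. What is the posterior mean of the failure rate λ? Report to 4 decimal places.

With a Gamma(shape α, rate β) prior on the exponential rate λ, the posterior after n observations with total T = Σxᵢ is Gamma(α+n, β+T).
Sum of observations T = 6.9 hours; n = 6.
Posterior: Gamma(9.94+6, 10.87+6.9) = Gamma(15.94, 17.77).
Posterior mean of λ = α/β = 15.94/17.77 = 0.8970.

0.8970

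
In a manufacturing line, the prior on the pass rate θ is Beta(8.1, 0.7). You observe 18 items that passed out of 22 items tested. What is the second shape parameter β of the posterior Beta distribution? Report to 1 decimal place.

4.7

The Beta prior is conjugate to a Binomial/Bernoulli likelihood; the update adds successes to α and failures to β.
Posterior: Beta(α+k, β+n−k) = Beta(8.1+18, 0.7+4) = Beta(26.1, 4.7).
Posterior β = 4.7.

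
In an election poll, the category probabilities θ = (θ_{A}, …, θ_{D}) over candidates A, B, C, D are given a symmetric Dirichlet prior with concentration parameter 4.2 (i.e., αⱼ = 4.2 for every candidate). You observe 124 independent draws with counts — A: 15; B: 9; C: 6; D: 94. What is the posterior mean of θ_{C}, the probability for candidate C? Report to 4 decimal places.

0.0724

The Dirichlet prior is conjugate to the Multinomial likelihood: each posterior αⱼ = prior αⱼ + observed count nⱼ.
Posterior concentration: (19.2, 13.2, 10.2, 98.2), total = 140.8.
E[θ_{C}|data] = α_{C}/Σα = 10.2/140.8 = 0.0724.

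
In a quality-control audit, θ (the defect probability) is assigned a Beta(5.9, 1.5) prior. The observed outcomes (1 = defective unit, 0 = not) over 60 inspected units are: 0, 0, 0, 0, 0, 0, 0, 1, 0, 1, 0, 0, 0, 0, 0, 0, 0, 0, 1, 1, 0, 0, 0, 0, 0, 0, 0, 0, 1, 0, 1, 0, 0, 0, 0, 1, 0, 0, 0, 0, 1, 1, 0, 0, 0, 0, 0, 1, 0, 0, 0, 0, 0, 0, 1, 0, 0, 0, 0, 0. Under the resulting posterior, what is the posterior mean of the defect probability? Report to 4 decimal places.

The Beta prior is conjugate to a Binomial/Bernoulli likelihood; the update adds successes to α and failures to β.
Posterior: Beta(α+k, β+n−k) = Beta(5.9+11, 1.5+49) = Beta(16.9, 50.5).
Posterior mean = α/(α+β) = 16.9/67.4 = 0.2507.

0.2507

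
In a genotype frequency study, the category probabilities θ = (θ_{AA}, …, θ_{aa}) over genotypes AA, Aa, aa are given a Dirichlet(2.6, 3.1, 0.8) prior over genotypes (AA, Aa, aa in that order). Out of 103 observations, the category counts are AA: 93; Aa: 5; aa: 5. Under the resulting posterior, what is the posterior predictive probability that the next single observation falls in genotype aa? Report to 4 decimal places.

0.0530

The Dirichlet prior is conjugate to the Multinomial likelihood: each posterior αⱼ = prior αⱼ + observed count nⱼ.
Posterior concentration: (95.6, 8.1, 5.8), total = 109.5.
P(next = aa | data) = α_{aa}/Σα = 0.0530.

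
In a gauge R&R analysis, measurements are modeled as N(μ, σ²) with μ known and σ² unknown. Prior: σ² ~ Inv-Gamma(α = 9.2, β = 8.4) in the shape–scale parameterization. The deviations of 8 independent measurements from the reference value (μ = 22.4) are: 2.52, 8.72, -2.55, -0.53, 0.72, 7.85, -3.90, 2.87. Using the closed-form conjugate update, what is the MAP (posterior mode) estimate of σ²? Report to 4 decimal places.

With known mean μ and an Inverse-Gamma(α, β) prior on σ², the Normal likelihood is conjugate: posterior is Inv-Gamma(α + n/2, β + Σ(xᵢ−μ)²/2).
Σ(xᵢ−μ)² = (2.52)² + (8.72)² + (-2.55)² + (-0.53)² + (0.72)² + (7.85)² + (-3.90)² + (2.87)² = 174.7600.
Posterior: Inv-Gamma(9.2 + 8/2, 8.4 + 174.7600/2) = Inv-Gamma(13.20, 95.78000).
Mode = β/(α+1) = 95.78000/14.20 = 6.7451.

6.7451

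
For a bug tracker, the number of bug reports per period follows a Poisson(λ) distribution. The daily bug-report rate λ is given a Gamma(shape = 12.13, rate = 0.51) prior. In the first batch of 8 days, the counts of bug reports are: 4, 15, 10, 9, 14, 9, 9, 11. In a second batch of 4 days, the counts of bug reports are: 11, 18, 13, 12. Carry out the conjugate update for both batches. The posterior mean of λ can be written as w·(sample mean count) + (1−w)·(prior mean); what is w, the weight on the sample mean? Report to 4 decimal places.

0.9592

With a Gamma(shape α, rate β) prior, the Poisson likelihood is conjugate: the posterior is Gamma(α + ΣXᵢ, β + n).
Total number of days: n = 8 + 4 = 12.
Posterior mean = (α₀+S)/(β₀+n) = [n/(β₀+n)]·(S/n) + [β₀/(β₀+n)]·(α₀/β₀), so only n and β₀ enter the weight.
Weight on data w = n/(β₀+n) = 12/(0.51+12) = 12/12.51 = 0.9592.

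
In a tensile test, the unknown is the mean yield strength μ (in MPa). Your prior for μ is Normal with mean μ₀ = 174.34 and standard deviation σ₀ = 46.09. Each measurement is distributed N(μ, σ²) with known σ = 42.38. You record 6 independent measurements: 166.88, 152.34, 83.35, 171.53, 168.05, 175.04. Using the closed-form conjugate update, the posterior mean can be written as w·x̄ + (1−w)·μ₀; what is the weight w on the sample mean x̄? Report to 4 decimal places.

For Normal data with known variance σ², a Normal(μ₀, σ₀²) prior on μ is conjugate. Posterior precision = 1/σ₀² + n/σ²; posterior mean is the precision-weighted average of μ₀ and x̄.
σ₀² = 46.09² = 2124.2881, σ² = 42.38² = 1796.0644. Prior precision 1/σ₀² = 1/2124.2881; data precision n/σ² = 6/1796.0644.
w = (n/σ²)/(1/σ₀² + n/σ²) = n·σ₀²/(σ² + n·σ₀²) = 6·2124.2881/(1796.0644 + 6·2124.2881) = 12745.7286/14541.793 = 0.8765.

0.8765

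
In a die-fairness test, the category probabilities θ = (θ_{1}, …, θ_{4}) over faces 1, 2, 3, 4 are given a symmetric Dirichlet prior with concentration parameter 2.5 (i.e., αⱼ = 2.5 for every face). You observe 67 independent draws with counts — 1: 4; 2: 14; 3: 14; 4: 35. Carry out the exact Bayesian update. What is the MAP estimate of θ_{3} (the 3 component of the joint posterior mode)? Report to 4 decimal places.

The Dirichlet prior is conjugate to the Multinomial likelihood: each posterior αⱼ = prior αⱼ + observed count nⱼ.
Posterior concentration: (6.5, 16.5, 16.5, 37.5), total = 77.0.
Joint mode component: (α_{3}−1)/(Σα−K) = 15.5/73.0 = 0.2123.

0.2123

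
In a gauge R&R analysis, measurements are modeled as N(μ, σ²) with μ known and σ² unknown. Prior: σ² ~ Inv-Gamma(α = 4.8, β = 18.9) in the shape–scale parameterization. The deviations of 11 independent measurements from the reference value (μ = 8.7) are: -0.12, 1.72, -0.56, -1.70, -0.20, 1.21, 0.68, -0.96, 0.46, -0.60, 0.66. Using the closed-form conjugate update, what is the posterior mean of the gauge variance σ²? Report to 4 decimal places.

With known mean μ and an Inverse-Gamma(α, β) prior on σ², the Normal likelihood is conjugate: posterior is Inv-Gamma(α + n/2, β + Σ(xᵢ−μ)²/2).
Σ(xᵢ−μ)² = (-0.12)² + (1.72)² + (-0.56)² + (-1.70)² + (-0.20)² + (1.21)² + (0.68)² + (-0.96)² + (0.46)² + (-0.60)² + (0.66)² = 10.0717.
Posterior: Inv-Gamma(4.8 + 11/2, 18.9 + 10.0717/2) = Inv-Gamma(10.30, 23.93585).
E[σ²|data] = β/(α−1) = 23.93585/9.30 = 2.5737.

2.5737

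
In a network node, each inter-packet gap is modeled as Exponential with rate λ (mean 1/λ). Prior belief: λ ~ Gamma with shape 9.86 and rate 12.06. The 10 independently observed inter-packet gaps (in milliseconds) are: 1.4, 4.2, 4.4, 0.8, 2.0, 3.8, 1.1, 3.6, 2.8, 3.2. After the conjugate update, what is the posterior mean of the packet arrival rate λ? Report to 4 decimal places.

0.5046

With a Gamma(shape α, rate β) prior on the exponential rate λ, the posterior after n observations with total T = Σxᵢ is Gamma(α+n, β+T).
Sum of observations T = 27.3 milliseconds; n = 10.
Posterior: Gamma(9.86+10, 12.06+27.3) = Gamma(19.86, 39.36).
Posterior mean of λ = α/β = 19.86/39.36 = 0.5046.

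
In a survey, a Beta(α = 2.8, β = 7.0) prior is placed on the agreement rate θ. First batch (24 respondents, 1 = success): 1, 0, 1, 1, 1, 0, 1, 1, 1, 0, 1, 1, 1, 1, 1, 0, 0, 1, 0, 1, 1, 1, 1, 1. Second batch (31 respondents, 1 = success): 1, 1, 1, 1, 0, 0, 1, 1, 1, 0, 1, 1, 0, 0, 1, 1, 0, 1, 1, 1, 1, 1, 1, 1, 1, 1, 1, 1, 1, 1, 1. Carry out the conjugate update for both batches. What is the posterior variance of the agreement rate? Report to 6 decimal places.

0.003150

The Beta prior is conjugate to a Binomial/Bernoulli likelihood; the update adds successes to α and failures to β.
After batch 1: Beta(2.8+18, 7.0+6) = Beta(20.8, 13.0).
After batch 2: Beta(20.8+25, 13.0+6) = Beta(45.8, 19.0).
Var = αβ/((α+β)²(α+β+1)) = 45.8·19.0/(64.8²·65.8) = 0.003150.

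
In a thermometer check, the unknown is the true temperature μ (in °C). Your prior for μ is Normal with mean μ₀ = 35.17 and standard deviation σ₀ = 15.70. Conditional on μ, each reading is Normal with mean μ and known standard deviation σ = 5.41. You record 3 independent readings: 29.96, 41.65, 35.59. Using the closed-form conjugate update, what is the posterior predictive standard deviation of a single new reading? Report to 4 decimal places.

For Normal data with known variance σ², a Normal(μ₀, σ₀²) prior on μ is conjugate. Posterior precision = 1/σ₀² + n/σ²; posterior mean is the precision-weighted average of μ₀ and x̄.
σ₀² = 15.70² = 246.49, σ² = 5.41² = 29.2681; σ² + n·σ₀² = 29.2681 + 3·246.49 = 768.7381.
Posterior precision = 1/σ₀² + n/σ² = 1/246.49 + 3/29.2681 = (σ² + n·σ₀²)/(σ₀²σ²) = 768.7381/(246.49·29.2681); posterior variance σₙ² = σ₀²σ²/(σ² + n·σ₀²) = 246.49·29.2681/768.7381 = 9.384593.
Predictive variance for one new observation = σₙ² + σ² = 246.49·29.2681/768.7381 + 29.2681 = σ²·(σ₀² + 768.7381)/768.7381 = 29.2681·1015.2281/768.7381 = 38.652693; SD = √(29.2681·1015.2281/768.7381) = 6.2171.

6.2171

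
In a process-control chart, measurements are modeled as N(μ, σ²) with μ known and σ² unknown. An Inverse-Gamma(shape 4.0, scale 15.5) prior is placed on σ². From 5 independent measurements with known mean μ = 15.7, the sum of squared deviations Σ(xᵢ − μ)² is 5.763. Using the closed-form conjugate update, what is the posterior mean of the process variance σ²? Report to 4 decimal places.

3.3421

With known mean μ and an Inverse-Gamma(α, β) prior on σ², the Normal likelihood is conjugate: posterior is Inv-Gamma(α + n/2, β + Σ(xᵢ−μ)²/2).
Posterior: Inv-Gamma(4.0 + 5/2, 15.5 + 5.763/2) = Inv-Gamma(6.50, 18.3815).
E[σ²|data] = β/(α−1) = 18.3815/5.50 = 3.3421.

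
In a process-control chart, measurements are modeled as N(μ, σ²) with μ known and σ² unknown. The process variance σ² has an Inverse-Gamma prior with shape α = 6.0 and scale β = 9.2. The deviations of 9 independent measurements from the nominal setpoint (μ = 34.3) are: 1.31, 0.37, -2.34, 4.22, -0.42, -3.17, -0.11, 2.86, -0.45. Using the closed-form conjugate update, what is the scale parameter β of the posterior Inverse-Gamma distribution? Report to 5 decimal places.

With known mean μ and an Inverse-Gamma(α, β) prior on σ², the Normal likelihood is conjugate: posterior is Inv-Gamma(α + n/2, β + Σ(xᵢ−μ)²/2).
Σ(xᵢ−μ)² = (1.31)² + (0.37)² + (-2.34)² + (4.22)² + (-0.42)² + (-3.17)² + (-0.11)² + (2.86)² + (-0.45)² = 43.7565.
Posterior: Inv-Gamma(6.0 + 9/2, 9.2 + 43.7565/2) = Inv-Gamma(10.50, 31.07825).
Posterior β = 31.07825.

31.07825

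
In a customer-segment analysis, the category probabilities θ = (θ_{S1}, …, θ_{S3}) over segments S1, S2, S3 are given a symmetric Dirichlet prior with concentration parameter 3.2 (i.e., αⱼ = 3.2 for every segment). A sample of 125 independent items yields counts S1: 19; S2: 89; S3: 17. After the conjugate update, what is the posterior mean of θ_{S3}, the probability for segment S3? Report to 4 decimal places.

The Dirichlet prior is conjugate to the Multinomial likelihood: each posterior αⱼ = prior αⱼ + observed count nⱼ.
Posterior concentration: (22.2, 92.2, 20.2), total = 134.6.
E[θ_{S3}|data] = α_{S3}/Σα = 20.2/134.6 = 0.1501.

0.1501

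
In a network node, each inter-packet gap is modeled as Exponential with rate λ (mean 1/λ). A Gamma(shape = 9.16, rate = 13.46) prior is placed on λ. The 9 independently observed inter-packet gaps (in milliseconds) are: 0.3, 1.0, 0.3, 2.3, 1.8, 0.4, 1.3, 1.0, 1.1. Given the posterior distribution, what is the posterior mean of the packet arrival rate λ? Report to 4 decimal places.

With a Gamma(shape α, rate β) prior on the exponential rate λ, the posterior after n observations with total T = Σxᵢ is Gamma(α+n, β+T).
Sum of observations T = 9.5 milliseconds; n = 9.
Posterior: Gamma(9.16+9, 13.46+9.5) = Gamma(18.16, 22.96).
Posterior mean of λ = α/β = 18.16/22.96 = 0.7909.

0.7909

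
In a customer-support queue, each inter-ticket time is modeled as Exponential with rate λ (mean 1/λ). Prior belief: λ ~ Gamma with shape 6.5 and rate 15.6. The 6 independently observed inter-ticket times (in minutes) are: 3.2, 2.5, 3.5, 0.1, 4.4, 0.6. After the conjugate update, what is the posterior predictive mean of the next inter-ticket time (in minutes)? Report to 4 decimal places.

With a Gamma(shape α, rate β) prior on the exponential rate λ, the posterior after n observations with total T = Σxᵢ is Gamma(α+n, β+T).
Sum of observations T = 14.3 minutes; n = 6.
Posterior: Gamma(6.5+6, 15.6+14.3) = Gamma(12.5, 29.9).
The predictive distribution for the next observation is Lomax; its mean is β/(α−1) = 29.9/11.5 = 2.6000.

2.6000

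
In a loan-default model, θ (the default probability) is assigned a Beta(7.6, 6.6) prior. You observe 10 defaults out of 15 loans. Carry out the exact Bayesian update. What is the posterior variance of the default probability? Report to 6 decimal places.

0.007929

The Beta prior is conjugate to a Binomial/Bernoulli likelihood; the update adds successes to α and failures to β.
Posterior: Beta(α+k, β+n−k) = Beta(7.6+10, 6.6+5) = Beta(17.6, 11.6).
Var = αβ/((α+β)²(α+β+1)) = 17.6·11.6/(29.2²·30.2) = 0.007929.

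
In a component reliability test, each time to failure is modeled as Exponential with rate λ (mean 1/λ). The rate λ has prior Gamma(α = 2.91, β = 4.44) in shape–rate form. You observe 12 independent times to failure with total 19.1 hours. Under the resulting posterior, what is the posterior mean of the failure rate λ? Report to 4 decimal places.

0.6334

With a Gamma(shape α, rate β) prior on the exponential rate λ, the posterior after n observations with total T = Σxᵢ is Gamma(α+n, β+T).
Posterior: Gamma(2.91+12, 4.44+19.1) = Gamma(14.91, 23.54).
Posterior mean of λ = α/β = 14.91/23.54 = 0.6334.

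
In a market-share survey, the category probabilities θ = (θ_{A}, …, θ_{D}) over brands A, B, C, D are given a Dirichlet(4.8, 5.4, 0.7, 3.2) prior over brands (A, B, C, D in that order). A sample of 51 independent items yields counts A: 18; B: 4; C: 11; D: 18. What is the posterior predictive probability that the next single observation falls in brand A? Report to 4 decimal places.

The Dirichlet prior is conjugate to the Multinomial likelihood: each posterior αⱼ = prior αⱼ + observed count nⱼ.
Posterior concentration: (22.8, 9.4, 11.7, 21.2), total = 65.1.
P(next = A | data) = α_{A}/Σα = 0.3502.

0.3502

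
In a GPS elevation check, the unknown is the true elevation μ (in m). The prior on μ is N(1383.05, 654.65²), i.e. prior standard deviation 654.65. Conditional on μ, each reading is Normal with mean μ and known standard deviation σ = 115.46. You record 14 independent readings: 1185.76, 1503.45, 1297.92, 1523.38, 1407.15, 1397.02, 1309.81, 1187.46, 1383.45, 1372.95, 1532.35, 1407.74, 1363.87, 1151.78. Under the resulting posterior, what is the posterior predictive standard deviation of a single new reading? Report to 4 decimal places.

For Normal data with known variance σ², a Normal(μ₀, σ₀²) prior on μ is conjugate. Posterior precision = 1/σ₀² + n/σ²; posterior mean is the precision-weighted average of μ₀ and x̄.
σ₀² = 654.65² = 428566.6225, σ² = 115.46² = 13331.0116; σ² + n·σ₀² = 13331.0116 + 14·428566.6225 = 6013263.7266.
Posterior precision = 1/σ₀² + n/σ² = 1/428566.6225 + 14/13331.0116 = (σ² + n·σ₀²)/(σ₀²σ²) = 6013263.7266/(428566.6225·13331.0116); posterior variance σₙ² = σ₀²σ²/(σ² + n·σ₀²) = 428566.6225·13331.0116/6013263.7266 = 950.104116.
Predictive variance for one new observation = σₙ² + σ² = 428566.6225·13331.0116/6013263.7266 + 13331.0116 = σ²·(σ₀² + 6013263.7266)/6013263.7266 = 13331.0116·6441830.3491/6013263.7266 = 14281.115716; SD = √(13331.0116·6441830.3491/6013263.7266) = 119.5036.

119.5036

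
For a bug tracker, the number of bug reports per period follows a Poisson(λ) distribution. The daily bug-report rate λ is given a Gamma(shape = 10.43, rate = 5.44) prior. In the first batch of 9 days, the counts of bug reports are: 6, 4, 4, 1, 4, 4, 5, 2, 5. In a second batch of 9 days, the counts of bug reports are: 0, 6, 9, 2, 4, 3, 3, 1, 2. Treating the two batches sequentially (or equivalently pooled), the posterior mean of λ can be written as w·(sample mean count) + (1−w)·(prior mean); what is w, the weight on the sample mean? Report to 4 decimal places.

0.7679

With a Gamma(shape α, rate β) prior, the Poisson likelihood is conjugate: the posterior is Gamma(α + ΣXᵢ, β + n).
Total number of days: n = 9 + 9 = 18.
Posterior mean = (α₀+S)/(β₀+n) = [n/(β₀+n)]·(S/n) + [β₀/(β₀+n)]·(α₀/β₀), so only n and β₀ enter the weight.
Weight on data w = n/(β₀+n) = 18/(5.44+18) = 18/23.44 = 0.7679.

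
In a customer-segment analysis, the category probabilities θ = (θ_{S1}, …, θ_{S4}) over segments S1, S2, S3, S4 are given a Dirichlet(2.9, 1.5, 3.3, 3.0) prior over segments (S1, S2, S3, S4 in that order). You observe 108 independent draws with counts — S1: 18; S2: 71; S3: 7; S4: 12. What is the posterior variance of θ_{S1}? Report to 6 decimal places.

0.001212

The Dirichlet prior is conjugate to the Multinomial likelihood: each posterior αⱼ = prior αⱼ + observed count nⱼ.
Posterior concentration: (20.9, 72.5, 10.3, 15.0), total = 118.7.
Var[θ_j] = α_j(Σα−α_j)/((Σα)²(Σα+1)) = 20.9·97.8/(118.7²·119.7) = 0.001212.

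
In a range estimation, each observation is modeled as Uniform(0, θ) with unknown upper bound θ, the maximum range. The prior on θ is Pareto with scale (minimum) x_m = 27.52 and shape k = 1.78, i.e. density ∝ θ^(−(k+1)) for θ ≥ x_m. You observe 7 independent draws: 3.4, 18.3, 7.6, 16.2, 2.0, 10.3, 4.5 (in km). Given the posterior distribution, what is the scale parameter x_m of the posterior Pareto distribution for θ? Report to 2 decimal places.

27.52

A Pareto(scale x_m, shape k) prior on the upper bound θ of Uniform(0, θ) is conjugate: posterior is Pareto(max(x_m, max xᵢ), k + n).
Sample maximum = 18.3; prior scale x_m = 27.52 → posterior scale = max = 27.52.
Posterior shape = 1.78 + 7 = 8.78.
Posterior scale x_m = 27.52.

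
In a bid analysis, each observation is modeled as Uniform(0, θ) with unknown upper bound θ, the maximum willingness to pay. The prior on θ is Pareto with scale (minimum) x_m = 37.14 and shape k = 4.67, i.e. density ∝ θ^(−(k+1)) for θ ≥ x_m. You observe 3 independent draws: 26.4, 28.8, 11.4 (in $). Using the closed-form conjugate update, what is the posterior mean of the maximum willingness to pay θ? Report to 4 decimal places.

A Pareto(scale x_m, shape k) prior on the upper bound θ of Uniform(0, θ) is conjugate: posterior is Pareto(max(x_m, max xᵢ), k + n).
Sample maximum = 28.8; prior scale x_m = 37.14 → posterior scale = max = 37.14.
Posterior shape = 4.67 + 3 = 7.67.
E[θ|data] = k·x_m/(k−1) = 7.67·37.14/6.67 = 42.7082.

42.7082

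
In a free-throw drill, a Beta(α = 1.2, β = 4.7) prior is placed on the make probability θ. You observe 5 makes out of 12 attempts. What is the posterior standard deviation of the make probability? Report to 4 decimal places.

0.1094

The Beta prior is conjugate to a Binomial/Bernoulli likelihood; the update adds successes to α and failures to β.
Posterior: Beta(α+k, β+n−k) = Beta(1.2+5, 4.7+7) = Beta(6.2, 11.7).
Var = αβ/((α+β)²(α+β+1)) = 6.2·11.7/(17.9²·18.9) = 0.01197870; SD = √0.01197870 = 0.1094.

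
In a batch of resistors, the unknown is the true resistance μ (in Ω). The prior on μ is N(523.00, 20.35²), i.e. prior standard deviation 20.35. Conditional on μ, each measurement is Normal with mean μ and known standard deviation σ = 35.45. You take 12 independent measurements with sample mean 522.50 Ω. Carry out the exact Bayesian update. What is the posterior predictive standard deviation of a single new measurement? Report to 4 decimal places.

36.6100

For Normal data with known variance σ², a Normal(μ₀, σ₀²) prior on μ is conjugate. Posterior precision = 1/σ₀² + n/σ²; posterior mean is the precision-weighted average of μ₀ and x̄.
σ₀² = 20.35² = 414.1225, σ² = 35.45² = 1256.7025; σ² + n·σ₀² = 1256.7025 + 12·414.1225 = 6226.1725.
Posterior precision = 1/σ₀² + n/σ² = 1/414.1225 + 12/1256.7025 = (σ² + n·σ₀²)/(σ₀²σ²) = 6226.1725/(414.1225·1256.7025); posterior variance σₙ² = σ₀²σ²/(σ² + n·σ₀²) = 414.1225·1256.7025/6226.1725 = 83.587273.
Predictive variance for one new observation = σₙ² + σ² = 414.1225·1256.7025/6226.1725 + 1256.7025 = σ²·(σ₀² + 6226.1725)/6226.1725 = 1256.7025·6640.295/6226.1725 = 1340.289773; SD = √(1256.7025·6640.295/6226.1725) = 36.6100.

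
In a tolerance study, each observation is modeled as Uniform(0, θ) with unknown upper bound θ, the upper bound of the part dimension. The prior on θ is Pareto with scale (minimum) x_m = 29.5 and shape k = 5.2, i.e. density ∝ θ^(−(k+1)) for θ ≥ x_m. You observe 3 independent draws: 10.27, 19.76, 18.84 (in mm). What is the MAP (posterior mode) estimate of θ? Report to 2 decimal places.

A Pareto(scale x_m, shape k) prior on the upper bound θ of Uniform(0, θ) is conjugate: posterior is Pareto(max(x_m, max xᵢ), k + n).
Sample maximum = 19.76; prior scale x_m = 29.5 → posterior scale = max = 29.50.
Posterior shape = 5.2 + 3 = 8.2.
The Pareto density is decreasing on [x_m, ∞), so the mode is x_m = 29.50.

29.50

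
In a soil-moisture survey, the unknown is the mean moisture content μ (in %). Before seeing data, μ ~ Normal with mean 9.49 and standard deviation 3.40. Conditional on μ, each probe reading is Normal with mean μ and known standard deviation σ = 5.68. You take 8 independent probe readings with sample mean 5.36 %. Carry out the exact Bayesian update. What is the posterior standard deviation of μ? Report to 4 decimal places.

1.7291

For Normal data with known variance σ², a Normal(μ₀, σ₀²) prior on μ is conjugate. Posterior precision = 1/σ₀² + n/σ²; posterior mean is the precision-weighted average of μ₀ and x̄.
σ₀² = 3.40² = 11.56, σ² = 5.68² = 32.2624; σ² + n·σ₀² = 32.2624 + 8·11.56 = 124.7424.
Posterior precision = 1/σ₀² + n/σ² = 1/11.56 + 8/32.2624 = (σ² + n·σ₀²)/(σ₀²σ²) = 124.7424/(11.56·32.2624); posterior variance σₙ² = σ₀²σ²/(σ² + n·σ₀²) = 11.56·32.2624/124.7424 = 2.989788.
Posterior SD = √σₙ² = √(11.56·32.2624/124.7424) = 1.7291.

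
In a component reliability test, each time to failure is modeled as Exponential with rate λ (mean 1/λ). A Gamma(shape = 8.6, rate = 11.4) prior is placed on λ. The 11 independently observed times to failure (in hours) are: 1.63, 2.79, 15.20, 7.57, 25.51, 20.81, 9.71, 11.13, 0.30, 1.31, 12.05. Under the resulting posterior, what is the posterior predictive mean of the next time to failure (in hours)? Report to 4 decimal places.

With a Gamma(shape α, rate β) prior on the exponential rate λ, the posterior after n observations with total T = Σxᵢ is Gamma(α+n, β+T).
Sum of observations T = 108.01 hours; n = 11.
Posterior: Gamma(8.6+11, 11.4+108.01) = Gamma(19.6, 119.41).
The predictive distribution for the next observation is Lomax; its mean is β/(α−1) = 119.41/18.6 = 6.4199.

6.4199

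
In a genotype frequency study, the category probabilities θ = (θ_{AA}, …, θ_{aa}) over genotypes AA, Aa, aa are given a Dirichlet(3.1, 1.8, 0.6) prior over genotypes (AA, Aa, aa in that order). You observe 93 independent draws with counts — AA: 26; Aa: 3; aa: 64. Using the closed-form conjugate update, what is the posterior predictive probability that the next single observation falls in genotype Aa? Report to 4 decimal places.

0.0487

The Dirichlet prior is conjugate to the Multinomial likelihood: each posterior αⱼ = prior αⱼ + observed count nⱼ.
Posterior concentration: (29.1, 4.8, 64.6), total = 98.5.
P(next = Aa | data) = α_{Aa}/Σα = 0.0487.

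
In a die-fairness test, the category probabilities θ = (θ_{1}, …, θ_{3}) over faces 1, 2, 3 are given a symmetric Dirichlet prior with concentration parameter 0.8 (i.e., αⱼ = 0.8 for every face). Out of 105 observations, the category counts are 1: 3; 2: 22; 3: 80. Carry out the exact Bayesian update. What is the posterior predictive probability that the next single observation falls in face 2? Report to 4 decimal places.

0.2123

The Dirichlet prior is conjugate to the Multinomial likelihood: each posterior αⱼ = prior αⱼ + observed count nⱼ.
Posterior concentration: (3.8, 22.8, 80.8), total = 107.4.
P(next = 2 | data) = α_{2}/Σα = 0.2123.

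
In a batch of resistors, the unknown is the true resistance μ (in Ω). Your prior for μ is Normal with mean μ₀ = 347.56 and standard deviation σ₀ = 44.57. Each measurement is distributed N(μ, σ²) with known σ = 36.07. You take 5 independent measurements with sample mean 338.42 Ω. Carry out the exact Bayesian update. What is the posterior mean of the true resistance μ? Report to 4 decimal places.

339.4786

For Normal data with known variance σ², a Normal(μ₀, σ₀²) prior on μ is conjugate. Posterior precision = 1/σ₀² + n/σ²; posterior mean is the precision-weighted average of μ₀ and x̄.
n·x̄ = 5·338.42 = 1692.1.
σ₀² = 44.57² = 1986.4849, σ² = 36.07² = 1301.0449; σ² + n·σ₀² = 1301.0449 + 5·1986.4849 = 11233.4694.
Posterior mean = (μ₀/σ₀² + n·x̄/σ²)/(1/σ₀² + n/σ²) = (σ²·μ₀ + σ₀²·n·x̄)/(σ² + n·σ₀²) = (1301.0449·347.56 + 1986.4849·1692.1)/11233.4694 = 3813522.264734/11233.4694 = 339.4786.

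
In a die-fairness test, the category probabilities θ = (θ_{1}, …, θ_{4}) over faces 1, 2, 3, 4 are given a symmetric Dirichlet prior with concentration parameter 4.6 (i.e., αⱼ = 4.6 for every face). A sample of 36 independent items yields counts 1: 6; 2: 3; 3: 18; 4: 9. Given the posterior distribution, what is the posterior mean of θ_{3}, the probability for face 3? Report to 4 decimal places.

The Dirichlet prior is conjugate to the Multinomial likelihood: each posterior αⱼ = prior αⱼ + observed count nⱼ.
Posterior concentration: (10.6, 7.6, 22.6, 13.6), total = 54.4.
E[θ_{3}|data] = α_{3}/Σα = 22.6/54.4 = 0.4154.

0.4154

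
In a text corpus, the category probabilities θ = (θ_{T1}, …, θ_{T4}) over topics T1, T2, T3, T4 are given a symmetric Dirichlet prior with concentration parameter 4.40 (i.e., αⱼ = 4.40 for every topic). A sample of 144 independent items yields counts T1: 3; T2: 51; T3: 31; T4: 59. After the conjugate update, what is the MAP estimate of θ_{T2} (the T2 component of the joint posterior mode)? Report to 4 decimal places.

0.3452

The Dirichlet prior is conjugate to the Multinomial likelihood: each posterior αⱼ = prior αⱼ + observed count nⱼ.
Posterior concentration: (7.40, 55.40, 35.40, 63.40), total = 161.60.
Joint mode component: (α_{T2}−1)/(Σα−K) = 54.40/157.60 = 0.3452.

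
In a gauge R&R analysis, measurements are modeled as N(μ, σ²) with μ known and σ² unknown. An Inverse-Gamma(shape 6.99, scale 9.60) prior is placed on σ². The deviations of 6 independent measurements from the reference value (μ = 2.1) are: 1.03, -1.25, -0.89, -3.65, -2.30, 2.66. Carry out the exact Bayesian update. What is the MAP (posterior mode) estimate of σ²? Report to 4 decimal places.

2.1976

With known mean μ and an Inverse-Gamma(α, β) prior on σ², the Normal likelihood is conjugate: posterior is Inv-Gamma(α + n/2, β + Σ(xᵢ−μ)²/2).
Σ(xᵢ−μ)² = (1.03)² + (-1.25)² + (-0.89)² + (-3.65)² + (-2.30)² + (2.66)² = 29.1036.
Posterior: Inv-Gamma(6.99 + 6/2, 9.60 + 29.1036/2) = Inv-Gamma(9.99, 24.15180).
Mode = β/(α+1) = 24.15180/10.99 = 2.1976.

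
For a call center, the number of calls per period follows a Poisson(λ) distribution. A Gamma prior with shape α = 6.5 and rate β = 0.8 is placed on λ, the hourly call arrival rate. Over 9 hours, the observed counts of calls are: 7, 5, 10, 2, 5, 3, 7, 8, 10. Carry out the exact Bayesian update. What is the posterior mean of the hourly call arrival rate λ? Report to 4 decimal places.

With a Gamma(shape α, rate β) prior, the Poisson likelihood is conjugate: the posterior is Gamma(α + ΣXᵢ, β + n).
Sum of counts S = 57 over n = 9 hours.
Posterior: Gamma(α+S, β+n) = Gamma(6.5+57, 0.8+9) = Gamma(63.5, 9.8).
Posterior mean = α/β = 63.5/9.8 = 6.4796.

6.4796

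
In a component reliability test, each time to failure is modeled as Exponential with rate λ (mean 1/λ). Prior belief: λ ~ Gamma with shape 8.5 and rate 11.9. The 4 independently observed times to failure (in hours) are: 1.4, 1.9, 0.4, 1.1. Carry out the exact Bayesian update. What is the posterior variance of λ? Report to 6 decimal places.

0.044821

With a Gamma(shape α, rate β) prior on the exponential rate λ, the posterior after n observations with total T = Σxᵢ is Gamma(α+n, β+T).
Sum of observations T = 4.8 hours; n = 4.
Posterior: Gamma(8.5+4, 11.9+4.8) = Gamma(12.5, 16.7).
Var = α/β² = 0.044821.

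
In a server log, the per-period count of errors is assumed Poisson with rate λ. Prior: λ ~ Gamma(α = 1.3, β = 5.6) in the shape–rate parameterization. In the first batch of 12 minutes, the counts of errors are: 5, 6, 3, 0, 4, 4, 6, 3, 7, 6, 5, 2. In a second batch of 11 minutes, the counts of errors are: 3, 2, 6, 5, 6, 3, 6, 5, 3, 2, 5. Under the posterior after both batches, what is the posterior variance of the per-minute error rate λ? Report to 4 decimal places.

With a Gamma(shape α, rate β) prior, the Poisson likelihood is conjugate: the posterior is Gamma(α + ΣXᵢ, β + n).
Batch 1: sum of counts S = 51 over n = 12 minutes.
After batch 1: Gamma(α+S, β+n) = Gamma(1.3+51, 5.6+12) = Gamma(52.3, 17.6).
Batch 2: sum of counts S = 46 over n = 11 minutes.
After batch 2: Gamma(α+S, β+n) = Gamma(52.3+46, 17.6+11) = Gamma(98.3, 28.6).
Var = α/β² = 98.3/28.6² = 0.1202.

0.1202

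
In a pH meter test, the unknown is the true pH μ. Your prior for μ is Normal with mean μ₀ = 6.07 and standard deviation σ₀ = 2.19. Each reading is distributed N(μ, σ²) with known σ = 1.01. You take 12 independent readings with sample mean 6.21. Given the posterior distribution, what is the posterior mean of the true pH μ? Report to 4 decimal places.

6.2076

For Normal data with known variance σ², a Normal(μ₀, σ₀²) prior on μ is conjugate. Posterior precision = 1/σ₀² + n/σ²; posterior mean is the precision-weighted average of μ₀ and x̄.
n·x̄ = 12·6.21 = 74.52.
σ₀² = 2.19² = 4.7961, σ² = 1.01² = 1.0201; σ² + n·σ₀² = 1.0201 + 12·4.7961 = 58.5733.
Posterior mean = (μ₀/σ₀² + n·x̄/σ²)/(1/σ₀² + n/σ²) = (σ²·μ₀ + σ₀²·n·x̄)/(σ² + n·σ₀²) = (1.0201·6.07 + 4.7961·74.52)/58.5733 = 363.597379/58.5733 = 6.2076.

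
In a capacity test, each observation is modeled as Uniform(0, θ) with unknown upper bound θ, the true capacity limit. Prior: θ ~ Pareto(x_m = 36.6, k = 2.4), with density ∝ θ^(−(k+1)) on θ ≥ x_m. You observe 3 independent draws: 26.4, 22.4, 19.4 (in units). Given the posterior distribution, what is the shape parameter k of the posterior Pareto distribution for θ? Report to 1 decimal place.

A Pareto(scale x_m, shape k) prior on the upper bound θ of Uniform(0, θ) is conjugate: posterior is Pareto(max(x_m, max xᵢ), k + n).
Sample maximum = 26.4; prior scale x_m = 36.6 → posterior scale = max = 36.6.
Posterior shape = 2.4 + 3 = 5.4.
Posterior shape k = 5.4.

5.4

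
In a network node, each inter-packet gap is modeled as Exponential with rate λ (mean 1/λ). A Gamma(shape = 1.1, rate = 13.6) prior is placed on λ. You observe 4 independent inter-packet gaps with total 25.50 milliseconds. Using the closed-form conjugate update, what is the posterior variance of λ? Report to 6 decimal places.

With a Gamma(shape α, rate β) prior on the exponential rate λ, the posterior after n observations with total T = Σxᵢ is Gamma(α+n, β+T).
Posterior: Gamma(1.1+4, 13.6+25.50) = Gamma(5.1, 39.10).
Var = α/β² = 0.003336.

0.003336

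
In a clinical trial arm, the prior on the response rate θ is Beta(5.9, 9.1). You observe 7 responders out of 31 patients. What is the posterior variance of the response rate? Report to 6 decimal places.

0.004293

The Beta prior is conjugate to a Binomial/Bernoulli likelihood; the update adds successes to α and failures to β.
Posterior: Beta(α+k, β+n−k) = Beta(5.9+7, 9.1+24) = Beta(12.9, 33.1).
Var = αβ/((α+β)²(α+β+1)) = 12.9·33.1/(46.0²·47.0) = 0.004293.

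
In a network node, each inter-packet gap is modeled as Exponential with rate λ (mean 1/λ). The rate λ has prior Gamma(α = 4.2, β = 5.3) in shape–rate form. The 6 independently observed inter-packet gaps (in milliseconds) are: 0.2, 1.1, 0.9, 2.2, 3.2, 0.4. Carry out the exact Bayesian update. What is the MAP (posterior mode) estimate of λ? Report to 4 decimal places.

0.6917

With a Gamma(shape α, rate β) prior on the exponential rate λ, the posterior after n observations with total T = Σxᵢ is Gamma(α+n, β+T).
Sum of observations T = 8.0 milliseconds; n = 6.
Posterior: Gamma(4.2+6, 5.3+8.0) = Gamma(10.2, 13.3).
Mode = (α−1)/β = 0.6917.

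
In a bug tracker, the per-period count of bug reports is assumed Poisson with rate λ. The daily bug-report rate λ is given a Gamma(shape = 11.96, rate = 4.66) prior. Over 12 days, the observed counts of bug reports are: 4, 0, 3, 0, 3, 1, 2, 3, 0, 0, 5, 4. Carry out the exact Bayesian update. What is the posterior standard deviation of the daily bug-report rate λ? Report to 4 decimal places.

With a Gamma(shape α, rate β) prior, the Poisson likelihood is conjugate: the posterior is Gamma(α + ΣXᵢ, β + n).
Sum of counts S = 25 over n = 12 days.
Posterior: Gamma(α+S, β+n) = Gamma(11.96+25, 4.66+12) = Gamma(36.96, 16.66).
SD = √α/β = √36.96/16.66 = 0.3649.

0.3649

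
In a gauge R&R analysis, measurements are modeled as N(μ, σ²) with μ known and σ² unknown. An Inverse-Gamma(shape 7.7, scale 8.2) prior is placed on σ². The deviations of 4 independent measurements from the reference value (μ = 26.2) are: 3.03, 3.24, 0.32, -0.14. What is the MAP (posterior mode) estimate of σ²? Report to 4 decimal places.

With known mean μ and an Inverse-Gamma(α, β) prior on σ², the Normal likelihood is conjugate: posterior is Inv-Gamma(α + n/2, β + Σ(xᵢ−μ)²/2).
Σ(xᵢ−μ)² = (3.03)² + (3.24)² + (0.32)² + (-0.14)² = 19.8005.
Posterior: Inv-Gamma(7.7 + 4/2, 8.2 + 19.8005/2) = Inv-Gamma(9.70, 18.10025).
Mode = β/(α+1) = 18.10025/10.70 = 1.6916.

1.6916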